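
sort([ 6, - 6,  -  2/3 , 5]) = [ - 6, -2/3, 5, 6 ] 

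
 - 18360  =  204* ( - 90)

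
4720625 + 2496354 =7216979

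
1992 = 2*996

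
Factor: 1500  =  2^2*3^1*5^3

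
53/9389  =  53/9389=0.01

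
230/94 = 115/47 = 2.45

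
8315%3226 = 1863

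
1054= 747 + 307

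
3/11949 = 1/3983= 0.00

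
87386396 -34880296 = 52506100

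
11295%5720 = 5575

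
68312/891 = 68312/891 = 76.67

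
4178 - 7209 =  -  3031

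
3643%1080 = 403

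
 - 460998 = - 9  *51222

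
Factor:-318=-2^1*3^1 * 53^1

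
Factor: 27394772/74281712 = 2^( - 2) *2153^1*3181^1*4642607^( - 1) = 6848693/18570428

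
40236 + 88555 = 128791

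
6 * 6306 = 37836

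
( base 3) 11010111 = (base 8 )5702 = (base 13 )14A7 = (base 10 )3010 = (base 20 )7aa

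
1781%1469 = 312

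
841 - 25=816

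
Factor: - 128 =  - 2^7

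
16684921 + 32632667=49317588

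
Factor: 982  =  2^1 * 491^1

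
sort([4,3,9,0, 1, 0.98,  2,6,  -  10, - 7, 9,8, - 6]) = [  -  10 , - 7, - 6, 0, 0.98,1,2,3,4, 6,8,9,9 ]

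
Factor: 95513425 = 5^2 * 7^1*545791^1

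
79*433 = 34207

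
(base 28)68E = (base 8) 11516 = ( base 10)4942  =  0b1001101001110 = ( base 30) 5EM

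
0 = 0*12672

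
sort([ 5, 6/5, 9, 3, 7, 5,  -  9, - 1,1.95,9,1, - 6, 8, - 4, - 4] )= [  -  9, - 6,-4, - 4, - 1 , 1, 6/5,1.95,3, 5, 5, 7, 8, 9,9 ]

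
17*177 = 3009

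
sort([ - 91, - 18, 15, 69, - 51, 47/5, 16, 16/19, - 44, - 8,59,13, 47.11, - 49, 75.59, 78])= [ - 91, - 51, - 49 , - 44 , - 18, - 8, 16/19, 47/5,13, 15,16,  47.11, 59,  69, 75.59, 78 ] 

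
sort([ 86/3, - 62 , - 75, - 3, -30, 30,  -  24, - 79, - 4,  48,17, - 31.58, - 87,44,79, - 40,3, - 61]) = [-87,  -  79,-75, - 62, - 61, - 40, - 31.58, - 30,  -  24, - 4, - 3,3 , 17, 86/3, 30, 44, 48,79 ] 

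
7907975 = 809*9775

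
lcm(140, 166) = 11620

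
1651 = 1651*1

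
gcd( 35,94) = 1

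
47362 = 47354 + 8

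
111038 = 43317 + 67721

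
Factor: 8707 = 8707^1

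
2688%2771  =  2688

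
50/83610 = 5/8361 = 0.00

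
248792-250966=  - 2174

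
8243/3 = 2747 + 2/3=2747.67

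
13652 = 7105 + 6547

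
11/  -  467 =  - 1 + 456/467  =  - 0.02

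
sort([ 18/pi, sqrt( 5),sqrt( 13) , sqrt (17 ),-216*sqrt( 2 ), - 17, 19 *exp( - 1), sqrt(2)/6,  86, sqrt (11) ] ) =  [ - 216*sqrt(2 ),-17,sqrt( 2)/6,sqrt( 5), sqrt( 11), sqrt ( 13),sqrt ( 17 ), 18/pi,19*exp( - 1),  86]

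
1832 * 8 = 14656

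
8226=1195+7031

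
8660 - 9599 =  - 939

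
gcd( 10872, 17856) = 72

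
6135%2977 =181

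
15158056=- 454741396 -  -469899452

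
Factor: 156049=29^1*5381^1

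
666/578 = 333/289 = 1.15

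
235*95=22325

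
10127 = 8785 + 1342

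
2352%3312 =2352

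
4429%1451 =76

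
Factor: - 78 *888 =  - 2^4*3^2*13^1*37^1= - 69264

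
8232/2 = 4116 = 4116.00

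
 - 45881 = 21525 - 67406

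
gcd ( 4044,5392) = 1348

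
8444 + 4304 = 12748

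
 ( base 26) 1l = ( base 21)25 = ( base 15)32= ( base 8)57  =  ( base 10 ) 47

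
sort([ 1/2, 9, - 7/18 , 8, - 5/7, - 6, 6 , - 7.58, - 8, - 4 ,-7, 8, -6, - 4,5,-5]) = [ - 8, - 7.58, - 7 ,  -  6,- 6,  -  5, - 4, - 4, - 5/7, -7/18 , 1/2,  5, 6, 8,8, 9]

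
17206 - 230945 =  - 213739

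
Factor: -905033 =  - 853^1*1061^1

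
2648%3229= 2648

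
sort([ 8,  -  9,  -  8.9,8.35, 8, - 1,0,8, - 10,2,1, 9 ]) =[ - 10, - 9, - 8.9,  -  1,0, 1, 2, 8,8, 8,8.35,9]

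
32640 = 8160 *4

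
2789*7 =19523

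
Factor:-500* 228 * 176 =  - 2^8*3^1*5^3*11^1* 19^1 = - 20064000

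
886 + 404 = 1290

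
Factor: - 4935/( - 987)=5^1 =5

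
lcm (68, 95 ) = 6460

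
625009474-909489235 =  - 284479761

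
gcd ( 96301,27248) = 1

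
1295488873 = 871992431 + 423496442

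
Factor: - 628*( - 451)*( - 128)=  - 2^9*11^1*41^1 * 157^1 = -36253184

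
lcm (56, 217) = 1736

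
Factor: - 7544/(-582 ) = 2^2 *3^( - 1)*23^1*41^1*97^( -1 )=3772/291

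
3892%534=154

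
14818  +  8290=23108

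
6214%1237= 29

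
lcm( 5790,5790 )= 5790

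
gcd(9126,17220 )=6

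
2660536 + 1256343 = 3916879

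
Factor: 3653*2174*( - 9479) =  - 2^1*13^1*281^1*1087^1*9479^1 =- 75278634938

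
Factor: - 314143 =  - 17^2*1087^1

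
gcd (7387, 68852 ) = 1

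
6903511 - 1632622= 5270889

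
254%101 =52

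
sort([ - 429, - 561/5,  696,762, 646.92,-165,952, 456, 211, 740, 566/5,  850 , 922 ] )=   [ - 429, - 165, - 561/5, 566/5, 211, 456, 646.92,696, 740, 762,850,  922,  952]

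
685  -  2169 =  - 1484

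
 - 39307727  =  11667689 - 50975416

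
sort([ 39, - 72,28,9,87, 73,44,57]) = [ - 72,9 , 28,  39, 44,57,73, 87]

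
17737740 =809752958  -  792015218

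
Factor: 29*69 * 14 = 28014 = 2^1*3^1 * 7^1*23^1*29^1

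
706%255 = 196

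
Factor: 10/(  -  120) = - 2^( - 2 )*3^( - 1) = - 1/12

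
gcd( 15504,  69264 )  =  48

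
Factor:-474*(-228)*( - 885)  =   -2^3*3^3*5^1 * 19^1*59^1 * 79^1 =-95643720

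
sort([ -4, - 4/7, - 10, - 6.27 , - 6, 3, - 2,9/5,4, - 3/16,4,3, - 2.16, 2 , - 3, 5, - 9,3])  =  [ - 10, - 9, - 6.27,  -  6, - 4, - 3, - 2.16, - 2, - 4/7, - 3/16,9/5,  2,3, 3,3,4, 4,5]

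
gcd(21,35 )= 7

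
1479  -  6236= - 4757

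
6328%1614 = 1486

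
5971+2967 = 8938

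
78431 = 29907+48524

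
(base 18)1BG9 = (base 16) 25dd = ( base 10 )9693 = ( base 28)ca5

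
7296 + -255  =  7041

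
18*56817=1022706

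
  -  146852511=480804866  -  627657377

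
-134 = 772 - 906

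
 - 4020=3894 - 7914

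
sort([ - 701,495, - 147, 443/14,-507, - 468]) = [ - 701, - 507, - 468,-147,443/14,495]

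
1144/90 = 572/45 = 12.71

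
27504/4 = 6876 = 6876.00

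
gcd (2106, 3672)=54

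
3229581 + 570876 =3800457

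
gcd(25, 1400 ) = 25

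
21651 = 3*7217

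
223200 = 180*1240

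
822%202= 14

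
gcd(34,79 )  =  1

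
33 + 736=769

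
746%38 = 24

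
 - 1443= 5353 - 6796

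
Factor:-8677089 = -3^2*17^1 * 56713^1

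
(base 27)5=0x5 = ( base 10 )5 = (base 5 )10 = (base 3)12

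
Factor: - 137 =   -  137^1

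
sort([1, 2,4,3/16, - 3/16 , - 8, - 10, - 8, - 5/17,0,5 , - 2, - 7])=[ - 10, - 8  ,  -  8, - 7,  -  2, - 5/17,- 3/16 , 0,3/16 , 1 , 2, 4,5] 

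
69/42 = 23/14 = 1.64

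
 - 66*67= - 4422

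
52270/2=26135 = 26135.00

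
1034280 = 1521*680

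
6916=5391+1525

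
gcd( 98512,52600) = 8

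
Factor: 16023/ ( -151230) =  - 2^ ( -1 )*5^ ( - 1)*7^2*71^( - 2 )*109^1 = - 5341/50410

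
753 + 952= 1705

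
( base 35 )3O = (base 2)10000001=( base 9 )153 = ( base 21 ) 63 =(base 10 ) 129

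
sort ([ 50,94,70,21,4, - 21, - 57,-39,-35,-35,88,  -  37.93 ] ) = [ - 57, -39, - 37.93, - 35, -35 ,-21,4,21,50,70,88,94]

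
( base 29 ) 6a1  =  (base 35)4CH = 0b1010011011001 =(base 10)5337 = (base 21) c23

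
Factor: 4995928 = 2^3*7^1 * 89213^1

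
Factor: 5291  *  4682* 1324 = 32798739688  =  2^3*11^1* 13^1*37^1*331^1*2341^1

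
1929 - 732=1197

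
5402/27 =5402/27  =  200.07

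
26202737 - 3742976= 22459761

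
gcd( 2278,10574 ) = 34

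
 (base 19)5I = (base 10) 113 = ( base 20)5d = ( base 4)1301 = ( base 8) 161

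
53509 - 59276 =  - 5767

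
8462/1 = 8462 = 8462.00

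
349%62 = 39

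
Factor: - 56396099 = -31^1 * 47^1 * 38707^1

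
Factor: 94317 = 3^1 *149^1 * 211^1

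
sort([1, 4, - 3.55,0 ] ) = [ - 3.55,0,1, 4]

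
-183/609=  - 61/203 = -0.30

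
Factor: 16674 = 2^1*3^1*7^1*397^1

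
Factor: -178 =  - 2^1*89^1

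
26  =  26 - 0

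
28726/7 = 4103+5/7= 4103.71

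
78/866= 39/433 = 0.09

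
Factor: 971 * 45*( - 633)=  - 3^3*5^1*211^1 * 971^1 = -27658935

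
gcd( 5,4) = 1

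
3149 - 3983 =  - 834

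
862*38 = 32756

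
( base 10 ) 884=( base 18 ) 2d2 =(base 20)244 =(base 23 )1fa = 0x374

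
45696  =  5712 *8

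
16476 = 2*8238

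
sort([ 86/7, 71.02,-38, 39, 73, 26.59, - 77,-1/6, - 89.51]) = [-89.51, - 77, - 38, - 1/6,86/7 , 26.59, 39, 71.02 , 73] 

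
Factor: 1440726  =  2^1*3^1*7^1*34303^1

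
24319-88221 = -63902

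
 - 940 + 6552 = 5612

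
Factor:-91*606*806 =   -  2^2 * 3^1*7^1 * 13^2 * 31^1*101^1 =- 44447676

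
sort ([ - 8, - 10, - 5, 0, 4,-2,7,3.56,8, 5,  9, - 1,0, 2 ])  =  [ - 10, - 8, - 5, - 2, - 1,  0, 0, 2,3.56,4, 5 , 7,8,  9]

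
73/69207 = 73/69207 = 0.00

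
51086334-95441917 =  - 44355583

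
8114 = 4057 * 2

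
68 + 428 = 496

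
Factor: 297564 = 2^2*3^1*137^1*181^1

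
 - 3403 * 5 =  - 17015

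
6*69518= 417108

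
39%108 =39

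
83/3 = 83/3= 27.67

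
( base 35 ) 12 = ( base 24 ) 1D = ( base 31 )16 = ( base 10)37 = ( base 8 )45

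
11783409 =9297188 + 2486221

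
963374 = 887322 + 76052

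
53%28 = 25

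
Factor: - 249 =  - 3^1*83^1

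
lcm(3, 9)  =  9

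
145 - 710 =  - 565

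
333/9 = 37 = 37.00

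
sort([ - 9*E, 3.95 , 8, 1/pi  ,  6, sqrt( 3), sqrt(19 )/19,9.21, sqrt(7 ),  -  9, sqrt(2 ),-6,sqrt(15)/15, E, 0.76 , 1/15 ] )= [-9*E, - 9, - 6, 1/15,  sqrt( 19)/19, sqrt(15 )/15, 1/pi,0.76, sqrt( 2 ), sqrt(3),  sqrt(7), E, 3.95, 6, 8,9.21]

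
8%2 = 0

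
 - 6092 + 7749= 1657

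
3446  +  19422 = 22868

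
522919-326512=196407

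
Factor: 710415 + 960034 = 11^1*181^1*839^1 = 1670449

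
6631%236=23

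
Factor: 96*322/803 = 30912/803 = 2^6 * 3^1*7^1 * 11^( - 1)*23^1*73^( - 1)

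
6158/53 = 116 +10/53 = 116.19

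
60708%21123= 18462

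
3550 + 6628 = 10178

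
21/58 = 21/58 = 0.36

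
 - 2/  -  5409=2/5409=0.00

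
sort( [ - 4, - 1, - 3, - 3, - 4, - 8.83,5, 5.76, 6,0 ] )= [-8.83, - 4 , - 4, - 3,  -  3, - 1, 0,5,5.76,6]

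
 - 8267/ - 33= 8267/33  =  250.52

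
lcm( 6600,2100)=46200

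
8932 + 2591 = 11523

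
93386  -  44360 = 49026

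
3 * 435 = 1305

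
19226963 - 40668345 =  - 21441382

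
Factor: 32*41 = 2^5*41^1 = 1312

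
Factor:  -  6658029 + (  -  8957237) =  - 15615266 = - 2^1*211^1 * 37003^1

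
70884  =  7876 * 9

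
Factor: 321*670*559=2^1*3^1*5^1*13^1*43^1*67^1*107^1 = 120224130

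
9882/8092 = 4941/4046 = 1.22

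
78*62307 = 4859946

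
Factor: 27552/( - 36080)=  - 2^1*3^1*5^ ( - 1 )*7^1*11^( - 1) = - 42/55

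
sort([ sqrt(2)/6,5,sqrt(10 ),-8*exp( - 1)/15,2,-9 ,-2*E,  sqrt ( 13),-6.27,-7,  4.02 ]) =[ - 9,-7, - 6.27,  -  2*E,  -  8*exp(-1) /15,sqrt(2)/6 , 2, sqrt (10), sqrt( 13), 4.02,5]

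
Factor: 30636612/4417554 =5106102/736259 = 2^1 * 3^1*736259^ (  -  1)*851017^1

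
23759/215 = 23759/215 = 110.51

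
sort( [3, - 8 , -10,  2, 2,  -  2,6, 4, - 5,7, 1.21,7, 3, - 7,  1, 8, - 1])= [ - 10,  -  8, - 7, - 5, - 2,  -  1, 1, 1.21, 2, 2,  3, 3,4, 6, 7,7,8]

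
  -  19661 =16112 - 35773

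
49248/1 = 49248 = 49248.00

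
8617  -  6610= 2007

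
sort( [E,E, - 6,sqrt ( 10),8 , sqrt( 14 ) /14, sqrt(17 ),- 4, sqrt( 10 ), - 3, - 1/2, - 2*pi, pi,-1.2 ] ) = [ - 2*pi, - 6, - 4, - 3, - 1.2, - 1/2, sqrt(14) /14,E,E,pi , sqrt( 10), sqrt(10),sqrt( 17), 8] 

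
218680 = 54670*4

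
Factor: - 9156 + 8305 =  - 23^1*37^1 = - 851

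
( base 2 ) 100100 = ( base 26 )1a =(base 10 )36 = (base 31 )15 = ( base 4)210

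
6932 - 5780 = 1152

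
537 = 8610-8073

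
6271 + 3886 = 10157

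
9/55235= 9/55235 = 0.00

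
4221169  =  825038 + 3396131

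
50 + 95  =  145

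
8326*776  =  6460976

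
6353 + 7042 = 13395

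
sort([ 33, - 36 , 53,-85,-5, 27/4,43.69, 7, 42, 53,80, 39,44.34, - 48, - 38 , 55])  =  [ - 85, - 48,-38  , - 36, - 5,27/4,7, 33,39, 42, 43.69, 44.34,53,53,55,80 ]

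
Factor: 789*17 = 13413 = 3^1*17^1*263^1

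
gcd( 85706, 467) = 1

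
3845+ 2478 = 6323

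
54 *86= 4644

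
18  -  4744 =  - 4726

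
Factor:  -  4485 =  - 3^1*5^1*13^1*23^1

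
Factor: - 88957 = -11^1*8087^1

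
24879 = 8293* 3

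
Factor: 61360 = 2^4*5^1 * 13^1*59^1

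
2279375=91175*25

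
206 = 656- 450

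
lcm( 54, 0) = 0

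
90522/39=30174/13 = 2321.08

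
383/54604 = 383/54604 = 0.01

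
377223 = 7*53889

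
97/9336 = 97/9336 = 0.01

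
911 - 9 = 902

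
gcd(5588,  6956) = 4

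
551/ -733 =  - 551/733 = -  0.75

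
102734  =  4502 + 98232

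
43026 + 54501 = 97527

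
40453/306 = 40453/306=132.20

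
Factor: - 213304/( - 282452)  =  2^1 * 7^1*13^1*241^(-1 ) =182/241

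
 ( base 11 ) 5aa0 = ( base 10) 7975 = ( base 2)1111100100111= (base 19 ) 131E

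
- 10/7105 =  - 1 + 1419/1421 = - 0.00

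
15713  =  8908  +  6805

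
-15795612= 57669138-73464750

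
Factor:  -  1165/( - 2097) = 3^( -2)*5^1= 5/9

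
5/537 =5/537 = 0.01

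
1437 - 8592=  - 7155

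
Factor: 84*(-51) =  - 2^2*3^2  *7^1 * 17^1=- 4284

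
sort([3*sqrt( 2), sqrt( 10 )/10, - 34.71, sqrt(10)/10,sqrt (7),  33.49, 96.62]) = [-34.71, sqrt ( 10 )/10,sqrt(10 )/10,sqrt( 7),  3*sqrt( 2 ),33.49, 96.62 ] 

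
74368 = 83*896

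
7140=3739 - -3401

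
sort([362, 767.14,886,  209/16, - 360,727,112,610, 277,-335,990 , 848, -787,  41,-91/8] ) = [ - 787,- 360,-335, - 91/8,209/16, 41,112, 277,362,610, 727,  767.14 , 848,  886, 990] 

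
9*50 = 450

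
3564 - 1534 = 2030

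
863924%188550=109724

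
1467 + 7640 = 9107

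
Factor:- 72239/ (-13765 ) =5^(  -  1) * 29^1 * 47^1  *53^1*2753^ (-1) 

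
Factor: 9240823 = 761^1*12143^1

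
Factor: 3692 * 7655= 28262260 = 2^2*5^1*13^1* 71^1*1531^1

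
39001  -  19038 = 19963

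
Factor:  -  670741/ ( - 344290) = 2^( - 1 )*5^ ( - 1)*29^1*101^1*229^1*34429^( - 1) 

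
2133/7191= 237/799 = 0.30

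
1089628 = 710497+379131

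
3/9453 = 1/3151 = 0.00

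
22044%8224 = 5596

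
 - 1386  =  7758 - 9144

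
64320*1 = 64320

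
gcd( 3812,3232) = 4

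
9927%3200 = 327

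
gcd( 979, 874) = 1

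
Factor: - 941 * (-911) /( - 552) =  - 2^( - 3 )* 3^(-1) * 23^ ( - 1)*911^1 *941^1 = - 857251/552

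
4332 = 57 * 76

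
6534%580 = 154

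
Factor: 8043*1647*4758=2^1*3^5*7^1*13^1*61^2*383^1 = 63028374318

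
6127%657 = 214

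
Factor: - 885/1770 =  - 1/2= - 2^ (-1)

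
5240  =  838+4402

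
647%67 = 44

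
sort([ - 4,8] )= [ - 4, 8 ] 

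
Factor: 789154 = 2^1 * 394577^1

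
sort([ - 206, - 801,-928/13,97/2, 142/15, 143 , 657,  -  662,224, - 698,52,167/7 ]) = [-801, - 698, - 662, - 206, - 928/13,142/15  ,  167/7,  97/2,52,143,224, 657]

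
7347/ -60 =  - 123 + 11/20 = - 122.45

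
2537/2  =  1268  +  1/2 = 1268.50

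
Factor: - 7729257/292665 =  - 5^( - 1 )*19^1 * 109^( - 1 )*179^( - 1 )*135601^1 = - 2576419/97555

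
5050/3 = 5050/3 = 1683.33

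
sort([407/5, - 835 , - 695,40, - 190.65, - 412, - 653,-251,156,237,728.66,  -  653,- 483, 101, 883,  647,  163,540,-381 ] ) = [  -  835, - 695, - 653, - 653, - 483, - 412, - 381, - 251,- 190.65,40, 407/5,101,156, 163,237, 540 , 647,728.66,883]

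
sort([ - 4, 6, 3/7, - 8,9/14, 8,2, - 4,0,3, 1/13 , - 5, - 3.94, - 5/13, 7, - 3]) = [ - 8, - 5,- 4, - 4, - 3.94, -3, - 5/13,0,1/13,3/7,9/14, 2,3,  6, 7 , 8] 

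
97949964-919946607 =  - 821996643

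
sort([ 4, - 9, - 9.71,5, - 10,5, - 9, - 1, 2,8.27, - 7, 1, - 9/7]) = [ - 10, - 9.71,- 9, - 9, -7, - 9/7, - 1,  1, 2,4,5,5,8.27]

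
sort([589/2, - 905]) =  [  -  905,  589/2]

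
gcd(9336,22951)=389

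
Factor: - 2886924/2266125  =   - 2^2*5^ (-3)* 113^1*2129^1*6043^( - 1)=- 962308/755375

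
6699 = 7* 957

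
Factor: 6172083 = 3^2*673^1*1019^1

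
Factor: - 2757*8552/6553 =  - 2^3*3^1*  919^1*1069^1*6553^( - 1) =- 23577864/6553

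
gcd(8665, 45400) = 5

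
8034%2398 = 840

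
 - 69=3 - 72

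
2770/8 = 346+1/4 = 346.25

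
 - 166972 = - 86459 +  - 80513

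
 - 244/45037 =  - 244/45037 = - 0.01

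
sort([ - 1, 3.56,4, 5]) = [ - 1, 3.56, 4,5 ] 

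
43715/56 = 780+ 5/8=780.62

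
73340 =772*95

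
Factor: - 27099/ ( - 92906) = 2^( - 1) *3^2*11^( -1 ) * 41^ ( - 1)*103^( - 1) * 3011^1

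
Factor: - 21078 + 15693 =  - 3^1*5^1* 359^1= -  5385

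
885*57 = 50445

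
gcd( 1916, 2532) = 4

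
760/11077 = 40/583 = 0.07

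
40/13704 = 5/1713 = 0.00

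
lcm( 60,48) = 240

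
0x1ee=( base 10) 494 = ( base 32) FE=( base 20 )14E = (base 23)lb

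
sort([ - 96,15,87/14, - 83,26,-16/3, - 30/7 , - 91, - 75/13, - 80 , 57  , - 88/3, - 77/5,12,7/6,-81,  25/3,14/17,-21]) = [  -  96, - 91, - 83 ,- 81,-80, - 88/3 ,  -  21, - 77/5 , - 75/13, - 16/3, - 30/7,14/17 , 7/6,87/14,25/3, 12,15,26,57]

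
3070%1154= 762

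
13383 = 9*1487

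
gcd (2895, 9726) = 3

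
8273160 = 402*20580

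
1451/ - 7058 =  - 1 + 5607/7058 = - 0.21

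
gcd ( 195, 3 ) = 3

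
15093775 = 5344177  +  9749598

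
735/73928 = 735/73928 = 0.01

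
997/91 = 997/91 = 10.96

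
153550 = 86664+66886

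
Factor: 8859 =3^1*2953^1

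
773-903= - 130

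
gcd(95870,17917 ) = 1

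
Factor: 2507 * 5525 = 5^2*13^1*17^1*23^1*109^1 = 13851175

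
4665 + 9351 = 14016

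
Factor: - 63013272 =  - 2^3*3^1*7^1*19^2*1039^1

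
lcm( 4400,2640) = 13200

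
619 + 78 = 697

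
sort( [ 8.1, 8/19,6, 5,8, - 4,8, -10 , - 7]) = [ - 10,  -  7, - 4,8/19, 5, 6, 8,8,8.1 ]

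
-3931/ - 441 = 3931/441 = 8.91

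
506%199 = 108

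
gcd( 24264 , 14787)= 9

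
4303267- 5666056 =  - 1362789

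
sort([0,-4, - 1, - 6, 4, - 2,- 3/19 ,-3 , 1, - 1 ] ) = [ - 6, - 4, - 3, - 2, - 1, - 1 , - 3/19,0 , 1, 4]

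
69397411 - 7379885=62017526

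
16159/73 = 221 + 26/73 = 221.36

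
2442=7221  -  4779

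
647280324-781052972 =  - 133772648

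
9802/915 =10  +  652/915  =  10.71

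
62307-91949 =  - 29642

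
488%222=44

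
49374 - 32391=16983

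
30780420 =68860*447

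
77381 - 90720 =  - 13339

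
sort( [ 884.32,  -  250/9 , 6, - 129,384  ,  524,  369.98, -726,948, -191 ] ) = [ - 726, - 191, - 129, - 250/9, 6, 369.98, 384, 524, 884.32, 948]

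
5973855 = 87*68665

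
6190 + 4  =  6194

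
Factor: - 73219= - 17^1*59^1* 73^1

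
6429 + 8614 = 15043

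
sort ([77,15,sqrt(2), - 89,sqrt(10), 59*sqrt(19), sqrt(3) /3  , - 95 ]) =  [ - 95,  -  89,  sqrt (3)/3 , sqrt ( 2),  sqrt( 10),  15,77 , 59*sqrt(19 )]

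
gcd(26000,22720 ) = 80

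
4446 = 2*2223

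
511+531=1042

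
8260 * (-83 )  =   - 685580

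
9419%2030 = 1299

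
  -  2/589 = - 1 + 587/589 = - 0.00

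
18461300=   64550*286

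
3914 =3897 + 17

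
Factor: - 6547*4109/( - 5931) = 3^( - 2) * 7^1*  587^1*659^ (- 1 )*6547^1 = 26901623/5931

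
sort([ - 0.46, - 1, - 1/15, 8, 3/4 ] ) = [ - 1 ,-0.46, - 1/15,3/4,8 ] 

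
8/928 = 1/116 = 0.01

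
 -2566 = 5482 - 8048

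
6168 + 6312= 12480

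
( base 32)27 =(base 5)241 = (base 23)32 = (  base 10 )71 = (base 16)47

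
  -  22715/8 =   -  2840 + 5/8 = - 2839.38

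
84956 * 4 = 339824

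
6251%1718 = 1097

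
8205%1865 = 745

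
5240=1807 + 3433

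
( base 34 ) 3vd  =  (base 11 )3453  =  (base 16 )11B7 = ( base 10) 4535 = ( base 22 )983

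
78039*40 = 3121560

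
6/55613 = 6/55613 = 0.00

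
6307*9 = 56763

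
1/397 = 1/397 = 0.00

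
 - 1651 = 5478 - 7129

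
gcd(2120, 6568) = 8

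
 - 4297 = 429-4726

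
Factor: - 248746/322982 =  -11^(- 1 ) * 53^ ( -1)*449^1=- 449/583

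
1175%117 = 5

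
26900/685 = 39+37/137 = 39.27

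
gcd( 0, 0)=0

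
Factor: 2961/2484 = 2^ ( - 2)*3^( - 1)*7^1*23^( - 1 )*47^1  =  329/276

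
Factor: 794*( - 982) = -2^2*397^1*491^1 = - 779708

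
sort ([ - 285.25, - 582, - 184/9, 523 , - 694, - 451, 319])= [-694, - 582, - 451 , - 285.25, - 184/9,319 , 523] 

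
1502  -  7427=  - 5925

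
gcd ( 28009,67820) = 1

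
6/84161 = 6/84161 = 0.00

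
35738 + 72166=107904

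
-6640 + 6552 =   -  88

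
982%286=124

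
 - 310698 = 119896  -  430594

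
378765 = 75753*5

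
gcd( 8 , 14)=2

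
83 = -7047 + 7130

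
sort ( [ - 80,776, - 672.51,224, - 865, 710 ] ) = [ - 865, - 672.51, - 80,224,710,776 ]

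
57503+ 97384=154887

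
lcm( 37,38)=1406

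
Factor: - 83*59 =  - 4897 = -59^1 * 83^1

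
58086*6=348516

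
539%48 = 11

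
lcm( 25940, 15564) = 77820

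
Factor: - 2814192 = - 2^4*3^2*19543^1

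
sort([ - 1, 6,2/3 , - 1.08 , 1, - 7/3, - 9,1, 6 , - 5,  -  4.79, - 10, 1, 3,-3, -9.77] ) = [ - 10, - 9.77, - 9,  -  5, - 4.79, - 3,-7/3, - 1.08, - 1,  2/3, 1,  1,1, 3, 6, 6]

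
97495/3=32498  +  1/3  =  32498.33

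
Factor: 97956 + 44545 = 142501^1 = 142501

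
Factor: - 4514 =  - 2^1*37^1*61^1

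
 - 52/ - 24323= 4/1871  =  0.00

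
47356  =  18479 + 28877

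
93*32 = 2976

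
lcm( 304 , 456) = 912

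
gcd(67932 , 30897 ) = 9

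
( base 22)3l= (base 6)223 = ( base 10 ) 87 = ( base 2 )1010111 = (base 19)4b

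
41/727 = 41/727 = 0.06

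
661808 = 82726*8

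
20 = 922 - 902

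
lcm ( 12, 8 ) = 24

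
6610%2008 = 586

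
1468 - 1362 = 106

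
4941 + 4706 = 9647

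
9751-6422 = 3329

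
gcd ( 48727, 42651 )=7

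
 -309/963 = -1 + 218/321 = - 0.32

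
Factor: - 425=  - 5^2*17^1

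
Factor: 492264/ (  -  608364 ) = -106/131 = -2^1* 53^1 * 131^( - 1 ) 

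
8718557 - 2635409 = 6083148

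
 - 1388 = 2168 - 3556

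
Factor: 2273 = 2273^1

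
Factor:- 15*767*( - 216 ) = 2485080 = 2^3*3^4 * 5^1*13^1*59^1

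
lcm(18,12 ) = 36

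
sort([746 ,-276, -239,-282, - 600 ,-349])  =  [-600,-349 ,-282, -276,-239,746] 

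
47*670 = 31490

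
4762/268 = 2381/134 = 17.77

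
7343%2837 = 1669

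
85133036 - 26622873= 58510163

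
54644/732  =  13661/183 = 74.65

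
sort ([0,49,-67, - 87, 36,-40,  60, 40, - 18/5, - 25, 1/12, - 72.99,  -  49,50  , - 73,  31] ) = [ -87, - 73, - 72.99, - 67, - 49, - 40, - 25, - 18/5,0, 1/12, 31,  36,  40, 49,  50, 60]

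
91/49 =1 + 6/7  =  1.86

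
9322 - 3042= 6280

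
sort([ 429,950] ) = [429 , 950]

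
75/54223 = 75/54223 =0.00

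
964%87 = 7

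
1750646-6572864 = -4822218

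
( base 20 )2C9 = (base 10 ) 1049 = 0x419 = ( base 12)735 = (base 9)1385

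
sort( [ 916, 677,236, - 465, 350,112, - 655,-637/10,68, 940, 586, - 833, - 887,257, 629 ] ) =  [ - 887,  -  833, - 655,-465,-637/10, 68,112 , 236, 257  ,  350,586,629, 677, 916,940]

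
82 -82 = 0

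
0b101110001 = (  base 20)I9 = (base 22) GH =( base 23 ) G1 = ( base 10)369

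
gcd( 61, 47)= 1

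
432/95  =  4 + 52/95 = 4.55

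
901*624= 562224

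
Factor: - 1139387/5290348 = -2^( - 2)*7^( -1)*188941^ ( - 1 ) * 1139387^1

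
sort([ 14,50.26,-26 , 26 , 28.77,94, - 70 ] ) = [ - 70, - 26,14, 26  ,  28.77, 50.26, 94]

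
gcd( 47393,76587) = 1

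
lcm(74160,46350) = 370800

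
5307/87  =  61 = 61.00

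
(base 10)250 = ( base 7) 505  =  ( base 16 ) FA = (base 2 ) 11111010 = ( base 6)1054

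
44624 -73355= -28731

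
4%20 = 4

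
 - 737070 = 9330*( - 79)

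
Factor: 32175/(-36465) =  - 3^1*5^1 *17^ (-1 ) = -15/17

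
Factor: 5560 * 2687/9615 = 2987944/1923 = 2^3 * 3^ ( - 1 )*139^1*641^( - 1) * 2687^1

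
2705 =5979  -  3274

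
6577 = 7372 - 795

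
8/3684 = 2/921 = 0.00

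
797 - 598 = 199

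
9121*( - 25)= - 228025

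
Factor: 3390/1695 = 2^1 = 2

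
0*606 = 0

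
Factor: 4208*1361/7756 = 1431772/1939 = 2^2*7^(-1)*263^1*  277^(  -  1)*1361^1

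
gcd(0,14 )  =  14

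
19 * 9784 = 185896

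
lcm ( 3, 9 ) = 9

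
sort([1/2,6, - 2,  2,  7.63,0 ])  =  [-2 , 0,1/2,2,6,  7.63]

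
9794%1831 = 639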